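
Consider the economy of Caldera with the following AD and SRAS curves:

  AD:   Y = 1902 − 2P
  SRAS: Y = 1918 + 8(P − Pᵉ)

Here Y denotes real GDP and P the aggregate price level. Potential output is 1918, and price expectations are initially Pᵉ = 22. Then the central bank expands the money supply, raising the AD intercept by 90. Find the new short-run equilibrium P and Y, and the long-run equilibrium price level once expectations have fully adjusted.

Short run: P = 25, Y = 1942. Long run: P = 37.

AD shifts right: new AD is Y = 1992 − 2P. With Pᵉ = 22, SRAS is Y = 1742 + 8P.
Short run: 1992 − 2P = 1742 + 8P gives 250 = 10P, so P = 25 and Y = 1992 − 2·25 = 1942.
Y = 1942 is above potential 1918; expectations adjust and SRAS shifts left until Y = 1918.
Long run: on the new AD curve, 1918 = 1992 − 2P gives P = 37.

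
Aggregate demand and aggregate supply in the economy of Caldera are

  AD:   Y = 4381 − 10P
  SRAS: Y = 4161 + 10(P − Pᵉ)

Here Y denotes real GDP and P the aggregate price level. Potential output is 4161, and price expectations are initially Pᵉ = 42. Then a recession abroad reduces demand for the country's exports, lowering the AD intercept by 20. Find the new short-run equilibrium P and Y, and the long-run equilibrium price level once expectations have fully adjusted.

Short run: P = 31, Y = 4051. Long run: P = 20.

AD shifts left: new AD is Y = 4361 − 10P. With Pᵉ = 42, SRAS is Y = 3741 + 10P.
Short run: 4361 − 10P = 3741 + 10P gives 620 = 20P, so P = 31 and Y = 4361 − 10·31 = 4051.
Y = 4051 is below potential 4161; expectations adjust and SRAS shifts right until Y = 4161.
Long run: on the new AD curve, 4161 = 4361 − 10P gives P = 20.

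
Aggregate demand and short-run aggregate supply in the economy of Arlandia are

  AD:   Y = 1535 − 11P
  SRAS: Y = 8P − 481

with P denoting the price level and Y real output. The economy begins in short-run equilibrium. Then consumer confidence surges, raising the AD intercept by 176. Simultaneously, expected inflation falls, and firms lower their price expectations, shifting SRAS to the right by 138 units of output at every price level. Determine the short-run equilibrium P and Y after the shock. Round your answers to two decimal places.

P = 108.11, Y = 521.84

After both shocks: AD is Y = 1711 − 11P and SRAS is Y = 8P − 343.
Setting them equal: 2054 = 19P, so P = 108.11.
Substituting into AD, Y = 521.84.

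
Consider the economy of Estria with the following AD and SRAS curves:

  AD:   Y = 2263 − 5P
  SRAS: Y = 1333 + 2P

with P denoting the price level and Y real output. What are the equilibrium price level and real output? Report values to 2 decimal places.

Set AD = SRAS: 2263 − 5P = 1333 + 2P, so 930 = 7P and P = 132.86.
Substituting into AD, Y = 2263 − 5P = 1598.71.

P = 132.86, Y = 1598.71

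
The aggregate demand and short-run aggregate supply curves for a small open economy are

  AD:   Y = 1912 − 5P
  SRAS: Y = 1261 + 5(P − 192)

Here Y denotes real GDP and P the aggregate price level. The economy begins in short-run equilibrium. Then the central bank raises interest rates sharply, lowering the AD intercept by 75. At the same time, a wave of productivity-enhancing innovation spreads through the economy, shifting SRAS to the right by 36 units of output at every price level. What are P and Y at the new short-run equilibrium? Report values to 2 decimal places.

P = 150.00, Y = 1087.00

After both shocks: AD is Y = 1837 − 5P and SRAS is Y = 337 + 5P.
Setting them equal: 1500 = 10P, so P = 150.00.
Substituting into AD, Y = 1087.00.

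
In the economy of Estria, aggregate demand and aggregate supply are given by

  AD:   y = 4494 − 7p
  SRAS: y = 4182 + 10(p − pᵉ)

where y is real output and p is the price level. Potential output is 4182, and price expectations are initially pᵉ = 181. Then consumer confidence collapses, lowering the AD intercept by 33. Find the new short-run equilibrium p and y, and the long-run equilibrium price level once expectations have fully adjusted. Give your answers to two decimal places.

Short run: p = 122.88, y = 3600.82. Long run: p = 39.86.

AD shifts left: new AD is y = 4461 − 7p. With pᵉ = 181, SRAS is y = 2372 + 10p.
Short run: 4461 − 7p = 2372 + 10p gives 2089 = 17p, so p = 122.88 and y = 4461 − 7p = 3600.82.
y = 3600.82 is below potential 4182; expectations adjust and SRAS shifts right until y = 4182.
Long run: on the new AD curve, 4182 = 4461 − 7p gives p = 39.86.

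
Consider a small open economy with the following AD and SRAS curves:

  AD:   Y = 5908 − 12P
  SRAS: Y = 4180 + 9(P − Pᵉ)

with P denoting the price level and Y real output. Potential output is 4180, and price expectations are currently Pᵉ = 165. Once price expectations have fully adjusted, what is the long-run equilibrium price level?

Long-run P = 144

Short run: with Pᵉ = 165, SRAS is Y = 2695 + 9P. Setting AD = SRAS gives 3213 = 21P, so P = 153 and Y = 5908 − 12·153 = 4072.
Output 4072 is below potential 4180, so over time expected prices fall and SRAS shifts right until Y returns to 4180.
Long run: Y = 4180 on the AD curve gives 4180 = 5908 − 12P, so P = 144.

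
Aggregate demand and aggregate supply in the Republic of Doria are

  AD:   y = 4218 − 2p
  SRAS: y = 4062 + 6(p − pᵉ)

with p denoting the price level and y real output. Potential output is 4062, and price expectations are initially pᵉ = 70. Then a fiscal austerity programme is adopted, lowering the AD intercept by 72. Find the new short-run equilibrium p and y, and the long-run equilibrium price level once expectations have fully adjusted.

AD shifts left: new AD is y = 4146 − 2p. With pᵉ = 70, SRAS is y = 3642 + 6p.
Short run: 4146 − 2p = 3642 + 6p gives 504 = 8p, so p = 63 and y = 4146 − 2·63 = 4020.
y = 4020 is below potential 4062; expectations adjust and SRAS shifts right until y = 4062.
Long run: on the new AD curve, 4062 = 4146 − 2p gives p = 42.

Short run: p = 63, y = 4020. Long run: p = 42.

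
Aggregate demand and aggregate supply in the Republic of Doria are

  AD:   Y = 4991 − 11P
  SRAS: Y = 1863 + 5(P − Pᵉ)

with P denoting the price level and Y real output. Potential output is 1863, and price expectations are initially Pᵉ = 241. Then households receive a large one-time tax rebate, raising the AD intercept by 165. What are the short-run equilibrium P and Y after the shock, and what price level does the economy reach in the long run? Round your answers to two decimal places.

Short run: P = 281.13, Y = 2063.63. Long run: P = 299.36.

AD shifts right: new AD is Y = 5156 − 11P. With Pᵉ = 241, SRAS is Y = 658 + 5P.
Short run: 5156 − 11P = 658 + 5P gives 4498 = 16P, so P = 281.13 and Y = 5156 − 11P = 2063.63.
Y = 2063.63 is above potential 1863; expectations adjust and SRAS shifts left until Y = 1863.
Long run: on the new AD curve, 1863 = 5156 − 11P gives P = 299.36.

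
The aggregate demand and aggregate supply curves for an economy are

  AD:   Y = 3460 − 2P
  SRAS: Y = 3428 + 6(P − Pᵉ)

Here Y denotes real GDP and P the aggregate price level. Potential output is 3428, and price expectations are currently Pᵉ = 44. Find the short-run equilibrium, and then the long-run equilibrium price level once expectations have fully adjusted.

Short run: with Pᵉ = 44, SRAS is Y = 3164 + 6P. Setting AD = SRAS gives 296 = 8P, so P = 37 and Y = 3460 − 2·37 = 3386.
Output 3386 is below potential 3428, so over time expected prices fall and SRAS shifts right until Y returns to 3428.
Long run: Y = 3428 on the AD curve gives 3428 = 3460 − 2P, so P = 16.

Short run: P = 37, Y = 3386. Long run: P = 16.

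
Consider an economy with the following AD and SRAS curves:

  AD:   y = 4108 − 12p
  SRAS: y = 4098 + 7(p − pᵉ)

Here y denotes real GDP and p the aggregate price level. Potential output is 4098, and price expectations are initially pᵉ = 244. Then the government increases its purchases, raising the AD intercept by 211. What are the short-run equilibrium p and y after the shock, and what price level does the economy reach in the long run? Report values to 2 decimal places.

AD shifts right: new AD is y = 4319 − 12p. With pᵉ = 244, SRAS is y = 2390 + 7p.
Short run: 4319 − 12p = 2390 + 7p gives 1929 = 19p, so p = 101.53 and y = 4319 − 12p = 3100.68.
y = 3100.68 is below potential 4098; expectations adjust and SRAS shifts right until y = 4098.
Long run: on the new AD curve, 4098 = 4319 − 12p gives p = 18.42.

Short run: p = 101.53, y = 3100.68. Long run: p = 18.42.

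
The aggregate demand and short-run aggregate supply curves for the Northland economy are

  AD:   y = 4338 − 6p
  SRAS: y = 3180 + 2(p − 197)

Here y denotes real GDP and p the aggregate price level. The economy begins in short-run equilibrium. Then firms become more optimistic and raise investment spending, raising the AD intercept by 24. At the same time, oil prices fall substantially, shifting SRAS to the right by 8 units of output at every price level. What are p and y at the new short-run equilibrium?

After both shocks: AD is y = 4362 − 6p and SRAS is y = 2794 + 2p.
Setting them equal: 1568 = 8p, so p = 196.
y = 4362 − 6·196 = 3186.

p = 196, y = 3186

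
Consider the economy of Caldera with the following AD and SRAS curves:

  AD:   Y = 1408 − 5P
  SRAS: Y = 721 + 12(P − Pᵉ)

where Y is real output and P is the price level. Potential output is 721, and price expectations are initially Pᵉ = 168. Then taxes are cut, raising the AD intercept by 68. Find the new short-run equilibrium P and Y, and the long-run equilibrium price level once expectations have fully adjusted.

AD shifts right: new AD is Y = 1476 − 5P. With Pᵉ = 168, SRAS is Y = 12P − 1295.
Short run: 1476 − 5P = 12P − 1295 gives 2771 = 17P, so P = 163 and Y = 1476 − 5·163 = 661.
Y = 661 is below potential 721; expectations adjust and SRAS shifts right until Y = 721.
Long run: on the new AD curve, 721 = 1476 − 5P gives P = 151.

Short run: P = 163, Y = 661. Long run: P = 151.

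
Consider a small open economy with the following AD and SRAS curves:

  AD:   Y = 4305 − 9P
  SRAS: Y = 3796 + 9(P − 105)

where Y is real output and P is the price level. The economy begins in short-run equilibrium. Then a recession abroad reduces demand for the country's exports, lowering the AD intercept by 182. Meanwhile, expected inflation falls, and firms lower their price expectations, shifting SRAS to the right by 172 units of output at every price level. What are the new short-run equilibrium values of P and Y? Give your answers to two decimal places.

P = 61.11, Y = 3573.00

After both shocks: AD is Y = 4123 − 9P and SRAS is Y = 3023 + 9P.
Setting them equal: 1100 = 18P, so P = 61.11.
Substituting into AD, Y = 3573.00.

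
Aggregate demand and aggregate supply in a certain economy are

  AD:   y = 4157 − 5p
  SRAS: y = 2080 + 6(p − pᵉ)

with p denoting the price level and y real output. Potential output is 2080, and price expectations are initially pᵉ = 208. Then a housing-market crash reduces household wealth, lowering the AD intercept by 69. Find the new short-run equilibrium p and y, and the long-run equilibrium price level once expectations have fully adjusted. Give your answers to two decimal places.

Short run: p = 296.00, y = 2608.00. Long run: p = 401.60.

AD shifts left: new AD is y = 4088 − 5p. With pᵉ = 208, SRAS is y = 832 + 6p.
Short run: 4088 − 5p = 832 + 6p gives 3256 = 11p, so p = 296.00 and y = 4088 − 5p = 2608.00.
y = 2608.00 is above potential 2080; expectations adjust and SRAS shifts left until y = 2080.
Long run: on the new AD curve, 2080 = 4088 − 5p gives p = 401.60.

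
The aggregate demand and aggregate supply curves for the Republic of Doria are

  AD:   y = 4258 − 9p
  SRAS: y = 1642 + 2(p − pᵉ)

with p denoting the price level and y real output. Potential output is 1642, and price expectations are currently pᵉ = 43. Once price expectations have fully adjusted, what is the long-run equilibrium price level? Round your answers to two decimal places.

Long-run p = 290.67

Short run: with pᵉ = 43, SRAS is y = 1556 + 2p. Setting AD = SRAS gives 2702 = 11p, so p = 245.64 and y = 4258 − 9p = 2047.27.
Output 2047.27 is above potential 1642, so over time expected prices rise and SRAS shifts left until y returns to 1642.
Long run: y = 1642 on the AD curve gives 1642 = 4258 − 9p, so p = 290.67.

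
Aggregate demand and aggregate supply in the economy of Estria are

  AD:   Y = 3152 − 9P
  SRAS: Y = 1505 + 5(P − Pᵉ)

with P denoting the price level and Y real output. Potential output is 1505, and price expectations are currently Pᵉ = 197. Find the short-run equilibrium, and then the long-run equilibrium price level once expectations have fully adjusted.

Short run: with Pᵉ = 197, SRAS is Y = 520 + 5P. Setting AD = SRAS gives 2632 = 14P, so P = 188 and Y = 3152 − 9·188 = 1460.
Output 1460 is below potential 1505, so over time expected prices fall and SRAS shifts right until Y returns to 1505.
Long run: Y = 1505 on the AD curve gives 1505 = 3152 − 9P, so P = 183.

Short run: P = 188, Y = 1460. Long run: P = 183.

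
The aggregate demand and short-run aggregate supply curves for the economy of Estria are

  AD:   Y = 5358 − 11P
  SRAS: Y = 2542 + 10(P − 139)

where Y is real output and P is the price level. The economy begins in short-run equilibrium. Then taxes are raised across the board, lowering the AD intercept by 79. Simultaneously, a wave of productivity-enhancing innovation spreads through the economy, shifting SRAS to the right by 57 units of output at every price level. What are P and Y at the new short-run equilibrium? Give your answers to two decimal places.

P = 193.81, Y = 3147.10

After both shocks: AD is Y = 5279 − 11P and SRAS is Y = 1209 + 10P.
Setting them equal: 4070 = 21P, so P = 193.81.
Substituting into AD, Y = 3147.10.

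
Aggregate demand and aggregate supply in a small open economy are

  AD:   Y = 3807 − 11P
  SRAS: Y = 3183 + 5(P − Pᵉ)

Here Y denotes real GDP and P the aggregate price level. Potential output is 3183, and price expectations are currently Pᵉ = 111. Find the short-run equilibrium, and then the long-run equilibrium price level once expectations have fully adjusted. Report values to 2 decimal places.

Short run: with Pᵉ = 111, SRAS is Y = 2628 + 5P. Setting AD = SRAS gives 1179 = 16P, so P = 73.69 and Y = 3807 − 11P = 2996.44.
Output 2996.44 is below potential 3183, so over time expected prices fall and SRAS shifts right until Y returns to 3183.
Long run: Y = 3183 on the AD curve gives 3183 = 3807 − 11P, so P = 56.73.

Short run: P = 73.69, Y = 2996.44. Long run: P = 56.73.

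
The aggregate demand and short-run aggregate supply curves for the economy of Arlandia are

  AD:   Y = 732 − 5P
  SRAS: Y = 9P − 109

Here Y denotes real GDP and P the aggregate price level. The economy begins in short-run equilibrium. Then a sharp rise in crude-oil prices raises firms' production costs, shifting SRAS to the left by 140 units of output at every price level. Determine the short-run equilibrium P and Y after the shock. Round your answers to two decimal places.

P = 70.07, Y = 381.64

This is a negative supply shock: SRAS shifts left.
New SRAS: Y = 9P − 249.
Set AD = SRAS: 732 − 5P = 9P − 249, so 981 = 14P and P = 70.07.
Substituting into AD, Y = 381.64.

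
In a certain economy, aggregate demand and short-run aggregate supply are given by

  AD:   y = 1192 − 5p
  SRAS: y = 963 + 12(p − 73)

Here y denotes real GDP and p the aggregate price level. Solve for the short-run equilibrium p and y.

Write SRAS as y = 963 + 12p − 876 = 87 + 12p.
Set AD = SRAS: 1192 − 5p = 87 + 12p, so 1105 = 17p and p = 65.
Then y = 1192 − 5·65 = 867.

p = 65, y = 867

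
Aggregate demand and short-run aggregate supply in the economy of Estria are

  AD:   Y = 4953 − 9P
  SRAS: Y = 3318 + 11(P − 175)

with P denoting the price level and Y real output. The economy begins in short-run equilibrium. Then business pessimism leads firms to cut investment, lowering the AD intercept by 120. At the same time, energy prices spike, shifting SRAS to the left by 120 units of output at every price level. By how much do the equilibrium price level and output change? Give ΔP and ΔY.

ΔP = +0, ΔY = -120

After both shocks: AD is Y = 4833 − 9P and SRAS is Y = 1273 + 11P.
Setting them equal: 3560 = 20P, so P = 178.
Y = 4833 − 9·178 = 3231.
Initially P = 178, Y = 3351, so ΔP = +0 and ΔY = -120.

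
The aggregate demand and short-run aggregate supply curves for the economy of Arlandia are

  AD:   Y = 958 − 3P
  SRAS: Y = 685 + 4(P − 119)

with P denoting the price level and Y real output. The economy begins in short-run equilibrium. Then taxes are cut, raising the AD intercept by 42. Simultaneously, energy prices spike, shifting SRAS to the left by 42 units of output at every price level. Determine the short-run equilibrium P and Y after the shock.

After both shocks: AD is Y = 1000 − 3P and SRAS is Y = 167 + 4P.
Setting them equal: 833 = 7P, so P = 119.
Y = 1000 − 3·119 = 643.

P = 119, Y = 643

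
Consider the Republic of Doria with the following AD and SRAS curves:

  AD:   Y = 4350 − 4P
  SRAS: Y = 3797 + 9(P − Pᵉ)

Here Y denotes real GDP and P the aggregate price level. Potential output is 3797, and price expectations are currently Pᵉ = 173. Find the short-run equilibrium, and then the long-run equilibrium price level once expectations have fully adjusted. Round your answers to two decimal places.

Short run: P = 162.31, Y = 3700.77. Long run: P = 138.25.

Short run: with Pᵉ = 173, SRAS is Y = 2240 + 9P. Setting AD = SRAS gives 2110 = 13P, so P = 162.31 and Y = 4350 − 4P = 3700.77.
Output 3700.77 is below potential 3797, so over time expected prices fall and SRAS shifts right until Y returns to 3797.
Long run: Y = 3797 on the AD curve gives 3797 = 4350 − 4P, so P = 138.25.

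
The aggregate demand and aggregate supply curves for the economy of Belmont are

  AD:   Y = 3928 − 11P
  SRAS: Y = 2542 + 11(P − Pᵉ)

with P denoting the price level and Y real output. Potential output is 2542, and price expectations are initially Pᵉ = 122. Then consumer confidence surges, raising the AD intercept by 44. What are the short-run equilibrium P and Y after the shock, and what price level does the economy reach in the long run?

AD shifts right: new AD is Y = 3972 − 11P. With Pᵉ = 122, SRAS is Y = 1200 + 11P.
Short run: 3972 − 11P = 1200 + 11P gives 2772 = 22P, so P = 126 and Y = 3972 − 11·126 = 2586.
Y = 2586 is above potential 2542; expectations adjust and SRAS shifts left until Y = 2542.
Long run: on the new AD curve, 2542 = 3972 − 11P gives P = 130.

Short run: P = 126, Y = 2586. Long run: P = 130.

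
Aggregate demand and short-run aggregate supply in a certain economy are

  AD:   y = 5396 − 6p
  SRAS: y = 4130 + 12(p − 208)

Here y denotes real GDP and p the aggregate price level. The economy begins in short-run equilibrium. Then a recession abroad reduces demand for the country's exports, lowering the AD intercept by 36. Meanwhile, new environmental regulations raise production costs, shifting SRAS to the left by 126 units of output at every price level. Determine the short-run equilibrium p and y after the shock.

p = 214, y = 4076

After both shocks: AD is y = 5360 − 6p and SRAS is y = 1508 + 12p.
Setting them equal: 3852 = 18p, so p = 214.
y = 5360 − 6·214 = 4076.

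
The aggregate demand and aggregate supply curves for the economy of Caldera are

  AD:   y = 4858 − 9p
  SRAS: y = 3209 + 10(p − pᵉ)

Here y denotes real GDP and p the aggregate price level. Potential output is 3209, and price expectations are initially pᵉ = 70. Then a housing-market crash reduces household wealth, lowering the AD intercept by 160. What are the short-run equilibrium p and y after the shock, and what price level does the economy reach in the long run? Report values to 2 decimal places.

AD shifts left: new AD is y = 4698 − 9p. With pᵉ = 70, SRAS is y = 2509 + 10p.
Short run: 4698 − 9p = 2509 + 10p gives 2189 = 19p, so p = 115.21 and y = 4698 − 9p = 3661.11.
y = 3661.11 is above potential 3209; expectations adjust and SRAS shifts left until y = 3209.
Long run: on the new AD curve, 3209 = 4698 − 9p gives p = 165.44.

Short run: p = 115.21, y = 3661.11. Long run: p = 165.44.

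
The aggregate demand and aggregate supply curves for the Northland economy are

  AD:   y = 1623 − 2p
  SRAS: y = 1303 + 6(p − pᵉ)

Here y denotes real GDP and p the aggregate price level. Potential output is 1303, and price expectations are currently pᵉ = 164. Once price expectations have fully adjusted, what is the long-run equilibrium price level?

Short run: with pᵉ = 164, SRAS is y = 319 + 6p. Setting AD = SRAS gives 1304 = 8p, so p = 163 and y = 1623 − 2·163 = 1297.
Output 1297 is below potential 1303, so over time expected prices fall and SRAS shifts right until y returns to 1303.
Long run: y = 1303 on the AD curve gives 1303 = 1623 − 2p, so p = 160.

Long-run p = 160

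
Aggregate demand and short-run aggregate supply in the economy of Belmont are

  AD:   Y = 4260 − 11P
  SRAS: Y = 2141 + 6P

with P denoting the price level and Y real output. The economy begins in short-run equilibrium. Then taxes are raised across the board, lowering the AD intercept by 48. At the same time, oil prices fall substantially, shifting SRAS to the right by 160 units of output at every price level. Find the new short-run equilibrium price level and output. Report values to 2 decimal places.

After both shocks: AD is Y = 4212 − 11P and SRAS is Y = 2301 + 6P.
Setting them equal: 1911 = 17P, so P = 112.41.
Substituting into AD, Y = 2975.47.

P = 112.41, Y = 2975.47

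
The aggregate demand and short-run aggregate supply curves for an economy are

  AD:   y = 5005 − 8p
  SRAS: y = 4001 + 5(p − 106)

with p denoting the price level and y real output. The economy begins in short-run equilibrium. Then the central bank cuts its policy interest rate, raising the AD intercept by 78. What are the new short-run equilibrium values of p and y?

p = 124, y = 4091

This is a positive demand shock: AD shifts right.
New AD: y = 5083 − 8p.
SRAS can be written y = 3471 + 5p.
Set AD = SRAS: 5083 − 8p = 3471 + 5p, so 1612 = 13p and p = 124.
y = 5083 − 8·124 = 4091.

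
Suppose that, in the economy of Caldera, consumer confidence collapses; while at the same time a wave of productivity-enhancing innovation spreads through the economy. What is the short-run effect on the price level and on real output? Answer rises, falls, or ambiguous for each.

Price level: falls; output: ambiguous

The first event is a negative demand shock: AD shifts left, which by itself pushes P down and Y down.
The second is a favourable supply shock: SRAS shifts right, which by itself pushes P down and Y up.
Both shocks push P down, so P falls. The two shocks push Y in opposite directions, so the effect on Y is ambiguous.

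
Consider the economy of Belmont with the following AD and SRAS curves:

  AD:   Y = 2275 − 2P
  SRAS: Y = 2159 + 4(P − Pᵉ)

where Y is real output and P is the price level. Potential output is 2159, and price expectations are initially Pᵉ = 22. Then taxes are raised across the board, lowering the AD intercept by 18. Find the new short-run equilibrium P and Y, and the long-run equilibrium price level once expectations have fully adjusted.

Short run: P = 31, Y = 2195. Long run: P = 49.

AD shifts left: new AD is Y = 2257 − 2P. With Pᵉ = 22, SRAS is Y = 2071 + 4P.
Short run: 2257 − 2P = 2071 + 4P gives 186 = 6P, so P = 31 and Y = 2257 − 2·31 = 2195.
Y = 2195 is above potential 2159; expectations adjust and SRAS shifts left until Y = 2159.
Long run: on the new AD curve, 2159 = 2257 − 2P gives P = 49.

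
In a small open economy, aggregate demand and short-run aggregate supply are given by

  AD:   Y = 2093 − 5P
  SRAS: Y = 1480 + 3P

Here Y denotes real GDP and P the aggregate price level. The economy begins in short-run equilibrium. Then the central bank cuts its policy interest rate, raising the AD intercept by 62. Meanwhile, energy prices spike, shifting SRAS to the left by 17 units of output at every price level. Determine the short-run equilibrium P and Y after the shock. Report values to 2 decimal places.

After both shocks: AD is Y = 2155 − 5P and SRAS is Y = 1463 + 3P.
Setting them equal: 692 = 8P, so P = 86.50.
Substituting into AD, Y = 1722.50.

P = 86.50, Y = 1722.50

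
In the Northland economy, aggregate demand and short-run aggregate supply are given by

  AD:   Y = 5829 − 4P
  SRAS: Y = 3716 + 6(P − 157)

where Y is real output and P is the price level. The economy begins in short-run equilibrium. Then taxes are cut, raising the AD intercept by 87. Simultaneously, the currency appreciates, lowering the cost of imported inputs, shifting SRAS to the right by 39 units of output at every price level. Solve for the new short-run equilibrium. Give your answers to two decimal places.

P = 310.30, Y = 4674.80

After both shocks: AD is Y = 5916 − 4P and SRAS is Y = 2813 + 6P.
Setting them equal: 3103 = 10P, so P = 310.30.
Substituting into AD, Y = 4674.80.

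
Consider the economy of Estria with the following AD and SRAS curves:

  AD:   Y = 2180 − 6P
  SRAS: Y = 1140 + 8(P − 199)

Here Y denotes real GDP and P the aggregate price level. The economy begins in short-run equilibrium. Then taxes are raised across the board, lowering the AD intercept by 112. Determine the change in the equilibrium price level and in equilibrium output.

ΔP = -8, ΔY = -64

This is a negative demand shock: AD shifts left.
New AD: Y = 2068 − 6P.
SRAS can be written Y = 8P − 452.
Set AD = SRAS: 2068 − 6P = 8P − 452, so 2520 = 14P and P = 180.
Y = 2068 − 6·180 = 988.
Initially P = 188, Y = 1052, so ΔP = -8 and ΔY = -64.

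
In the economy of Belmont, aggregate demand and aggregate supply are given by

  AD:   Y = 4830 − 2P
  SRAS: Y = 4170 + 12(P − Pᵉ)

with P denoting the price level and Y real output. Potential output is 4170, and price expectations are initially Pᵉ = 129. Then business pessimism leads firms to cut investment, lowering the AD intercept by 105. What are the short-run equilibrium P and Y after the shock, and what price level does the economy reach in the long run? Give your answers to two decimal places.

Short run: P = 150.21, Y = 4424.57. Long run: P = 277.50.

AD shifts left: new AD is Y = 4725 − 2P. With Pᵉ = 129, SRAS is Y = 2622 + 12P.
Short run: 4725 − 2P = 2622 + 12P gives 2103 = 14P, so P = 150.21 and Y = 4725 − 2P = 4424.57.
Y = 4424.57 is above potential 4170; expectations adjust and SRAS shifts left until Y = 4170.
Long run: on the new AD curve, 4170 = 4725 − 2P gives P = 277.50.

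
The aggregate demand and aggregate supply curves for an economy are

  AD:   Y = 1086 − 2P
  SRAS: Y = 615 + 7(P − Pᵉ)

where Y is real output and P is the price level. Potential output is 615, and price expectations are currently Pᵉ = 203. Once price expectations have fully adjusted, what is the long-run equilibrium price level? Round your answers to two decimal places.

Long-run P = 235.50

Short run: with Pᵉ = 203, SRAS is Y = 7P − 806. Setting AD = SRAS gives 1892 = 9P, so P = 210.22 and Y = 1086 − 2P = 665.56.
Output 665.56 is above potential 615, so over time expected prices rise and SRAS shifts left until Y returns to 615.
Long run: Y = 615 on the AD curve gives 615 = 1086 − 2P, so P = 235.50.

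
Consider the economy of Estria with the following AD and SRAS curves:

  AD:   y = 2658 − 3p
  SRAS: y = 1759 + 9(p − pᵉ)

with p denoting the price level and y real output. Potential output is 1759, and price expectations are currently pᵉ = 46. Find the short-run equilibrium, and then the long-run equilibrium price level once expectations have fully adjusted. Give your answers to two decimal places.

Short run: with pᵉ = 46, SRAS is y = 1345 + 9p. Setting AD = SRAS gives 1313 = 12p, so p = 109.42 and y = 2658 − 3p = 2329.75.
Output 2329.75 is above potential 1759, so over time expected prices rise and SRAS shifts left until y returns to 1759.
Long run: y = 1759 on the AD curve gives 1759 = 2658 − 3p, so p = 299.67.

Short run: p = 109.42, y = 2329.75. Long run: p = 299.67.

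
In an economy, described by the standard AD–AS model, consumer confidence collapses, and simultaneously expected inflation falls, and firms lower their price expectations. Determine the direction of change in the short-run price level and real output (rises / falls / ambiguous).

The first event is a negative demand shock: AD shifts left, which by itself pushes P down and Y down.
The second is a favourable supply shock: SRAS shifts right, which by itself pushes P down and Y up.
Both shocks push P down, so P falls. The two shocks push Y in opposite directions, so the effect on Y is ambiguous.

Price level: falls; output: ambiguous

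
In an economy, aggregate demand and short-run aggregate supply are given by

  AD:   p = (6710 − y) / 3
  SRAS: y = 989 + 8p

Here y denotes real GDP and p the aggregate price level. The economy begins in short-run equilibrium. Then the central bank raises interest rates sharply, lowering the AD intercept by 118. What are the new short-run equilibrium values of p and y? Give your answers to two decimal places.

p = 509.36, y = 5063.91

This is a negative demand shock: AD shifts left.
New AD: y = 6592 − 3p.
Set AD = SRAS: 6592 − 3p = 989 + 8p, so 5603 = 11p and p = 509.36.
Substituting into AD, y = 5063.91.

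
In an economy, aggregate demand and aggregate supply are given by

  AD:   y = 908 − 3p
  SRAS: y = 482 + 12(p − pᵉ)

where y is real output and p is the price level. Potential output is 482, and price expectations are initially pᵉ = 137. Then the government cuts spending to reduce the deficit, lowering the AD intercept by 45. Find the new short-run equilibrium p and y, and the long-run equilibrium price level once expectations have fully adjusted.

Short run: p = 135, y = 458. Long run: p = 127.

AD shifts left: new AD is y = 863 − 3p. With pᵉ = 137, SRAS is y = 12p − 1162.
Short run: 863 − 3p = 12p − 1162 gives 2025 = 15p, so p = 135 and y = 863 − 3·135 = 458.
y = 458 is below potential 482; expectations adjust and SRAS shifts right until y = 482.
Long run: on the new AD curve, 482 = 863 − 3p gives p = 127.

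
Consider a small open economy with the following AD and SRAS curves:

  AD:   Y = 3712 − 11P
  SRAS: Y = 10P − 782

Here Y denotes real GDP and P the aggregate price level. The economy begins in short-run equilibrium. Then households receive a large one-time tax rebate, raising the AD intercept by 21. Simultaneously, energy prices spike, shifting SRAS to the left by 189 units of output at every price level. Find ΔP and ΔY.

After both shocks: AD is Y = 3733 − 11P and SRAS is Y = 10P − 971.
Setting them equal: 4704 = 21P, so P = 224.
Y = 3733 − 11·224 = 1269.
Initially P = 214, Y = 1358, so ΔP = +10 and ΔY = -89.

ΔP = +10, ΔY = -89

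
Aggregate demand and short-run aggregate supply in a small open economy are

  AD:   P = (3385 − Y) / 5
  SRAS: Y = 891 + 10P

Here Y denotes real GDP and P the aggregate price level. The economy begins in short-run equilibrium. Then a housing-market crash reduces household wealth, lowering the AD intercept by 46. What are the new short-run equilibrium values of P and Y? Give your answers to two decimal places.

This is a negative demand shock: AD shifts left.
New AD: Y = 3339 − 5P.
Set AD = SRAS: 3339 − 5P = 891 + 10P, so 2448 = 15P and P = 163.20.
Substituting into AD, Y = 2523.00.

P = 163.20, Y = 2523.00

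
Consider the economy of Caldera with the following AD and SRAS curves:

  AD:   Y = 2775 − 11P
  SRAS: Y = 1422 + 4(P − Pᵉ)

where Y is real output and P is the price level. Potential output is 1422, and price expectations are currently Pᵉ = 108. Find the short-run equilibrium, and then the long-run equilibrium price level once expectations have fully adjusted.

Short run: P = 119, Y = 1466. Long run: P = 123.

Short run: with Pᵉ = 108, SRAS is Y = 990 + 4P. Setting AD = SRAS gives 1785 = 15P, so P = 119 and Y = 2775 − 11·119 = 1466.
Output 1466 is above potential 1422, so over time expected prices rise and SRAS shifts left until Y returns to 1422.
Long run: Y = 1422 on the AD curve gives 1422 = 2775 − 11P, so P = 123.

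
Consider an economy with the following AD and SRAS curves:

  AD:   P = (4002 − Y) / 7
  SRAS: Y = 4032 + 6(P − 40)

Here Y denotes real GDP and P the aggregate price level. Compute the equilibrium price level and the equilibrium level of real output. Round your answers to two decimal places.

P = 16.15, Y = 3888.92

Write SRAS as Y = 4032 + 6P − 240 = 3792 + 6P.
Rearrange AD to Y = 4002 − 7P.
Set AD = SRAS: 4002 − 7P = 3792 + 6P, so 210 = 13P and P = 16.15.
Substituting into AD, Y = 4002 − 7P = 3888.92.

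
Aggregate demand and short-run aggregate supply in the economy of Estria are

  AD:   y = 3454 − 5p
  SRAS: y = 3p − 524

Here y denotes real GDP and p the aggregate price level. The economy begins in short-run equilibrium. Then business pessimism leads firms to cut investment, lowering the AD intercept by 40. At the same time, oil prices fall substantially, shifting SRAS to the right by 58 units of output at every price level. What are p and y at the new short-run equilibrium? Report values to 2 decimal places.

After both shocks: AD is y = 3414 − 5p and SRAS is y = 3p − 466.
Setting them equal: 3880 = 8p, so p = 485.00.
Substituting into AD, y = 989.00.

p = 485.00, y = 989.00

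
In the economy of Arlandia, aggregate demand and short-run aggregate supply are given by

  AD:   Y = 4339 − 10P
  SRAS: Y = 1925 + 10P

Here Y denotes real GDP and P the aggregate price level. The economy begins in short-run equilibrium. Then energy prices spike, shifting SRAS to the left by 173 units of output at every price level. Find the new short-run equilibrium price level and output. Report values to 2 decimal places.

P = 129.35, Y = 3045.50

This is a negative supply shock: SRAS shifts left.
New SRAS: Y = 1752 + 10P.
Set AD = SRAS: 4339 − 10P = 1752 + 10P, so 2587 = 20P and P = 129.35.
Substituting into AD, Y = 3045.50.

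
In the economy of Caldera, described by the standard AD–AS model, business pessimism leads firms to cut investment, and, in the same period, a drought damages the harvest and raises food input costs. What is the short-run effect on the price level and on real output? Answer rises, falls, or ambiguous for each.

The first event is a negative demand shock: AD shifts left, which by itself pushes P down and Y down.
The second is an adverse supply shock: SRAS shifts left, which by itself pushes P up and Y down.
The two shocks push P in opposite directions, so the effect on P is ambiguous. Both shocks push Y down, so Y falls.

Price level: ambiguous; output: falls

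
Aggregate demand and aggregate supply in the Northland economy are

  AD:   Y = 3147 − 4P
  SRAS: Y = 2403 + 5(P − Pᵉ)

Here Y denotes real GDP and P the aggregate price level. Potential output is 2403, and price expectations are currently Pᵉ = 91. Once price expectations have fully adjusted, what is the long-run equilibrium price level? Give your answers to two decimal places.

Short run: with Pᵉ = 91, SRAS is Y = 1948 + 5P. Setting AD = SRAS gives 1199 = 9P, so P = 133.22 and Y = 3147 − 4P = 2614.11.
Output 2614.11 is above potential 2403, so over time expected prices rise and SRAS shifts left until Y returns to 2403.
Long run: Y = 2403 on the AD curve gives 2403 = 3147 − 4P, so P = 186.00.

Long-run P = 186.00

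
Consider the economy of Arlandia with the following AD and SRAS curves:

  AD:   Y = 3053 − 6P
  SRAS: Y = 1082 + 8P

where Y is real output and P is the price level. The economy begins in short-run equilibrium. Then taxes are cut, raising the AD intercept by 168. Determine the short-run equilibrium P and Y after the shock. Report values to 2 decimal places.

This is a positive demand shock: AD shifts right.
New AD: Y = 3221 − 6P.
Set AD = SRAS: 3221 − 6P = 1082 + 8P, so 2139 = 14P and P = 152.79.
Substituting into AD, Y = 2304.29.

P = 152.79, Y = 2304.29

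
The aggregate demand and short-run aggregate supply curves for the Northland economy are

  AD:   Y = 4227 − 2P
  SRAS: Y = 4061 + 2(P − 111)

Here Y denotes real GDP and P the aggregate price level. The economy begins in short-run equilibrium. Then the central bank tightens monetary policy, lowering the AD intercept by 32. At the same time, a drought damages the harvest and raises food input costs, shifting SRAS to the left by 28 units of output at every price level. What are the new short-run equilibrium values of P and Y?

P = 96, Y = 4003

After both shocks: AD is Y = 4195 − 2P and SRAS is Y = 3811 + 2P.
Setting them equal: 384 = 4P, so P = 96.
Y = 4195 − 2·96 = 4003.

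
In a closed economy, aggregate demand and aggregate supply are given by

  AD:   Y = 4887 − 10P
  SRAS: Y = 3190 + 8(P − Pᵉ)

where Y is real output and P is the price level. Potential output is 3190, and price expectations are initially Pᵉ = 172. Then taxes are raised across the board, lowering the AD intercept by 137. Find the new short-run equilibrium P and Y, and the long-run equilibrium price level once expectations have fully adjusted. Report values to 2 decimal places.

AD shifts left: new AD is Y = 4750 − 10P. With Pᵉ = 172, SRAS is Y = 1814 + 8P.
Short run: 4750 − 10P = 1814 + 8P gives 2936 = 18P, so P = 163.11 and Y = 4750 − 10P = 3118.89.
Y = 3118.89 is below potential 3190; expectations adjust and SRAS shifts right until Y = 3190.
Long run: on the new AD curve, 3190 = 4750 − 10P gives P = 156.00.

Short run: P = 163.11, Y = 3118.89. Long run: P = 156.00.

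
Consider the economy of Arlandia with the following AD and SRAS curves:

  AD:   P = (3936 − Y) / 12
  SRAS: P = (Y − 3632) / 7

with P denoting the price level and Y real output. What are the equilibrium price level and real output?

Rearrange AD to Y = 3936 − 12P.
Rearrange SRAS to Y = 3632 + 7P.
Set AD = SRAS: 3936 − 12P = 3632 + 7P, so 304 = 19P and P = 16.
Then Y = 3936 − 12·16 = 3744.

P = 16, Y = 3744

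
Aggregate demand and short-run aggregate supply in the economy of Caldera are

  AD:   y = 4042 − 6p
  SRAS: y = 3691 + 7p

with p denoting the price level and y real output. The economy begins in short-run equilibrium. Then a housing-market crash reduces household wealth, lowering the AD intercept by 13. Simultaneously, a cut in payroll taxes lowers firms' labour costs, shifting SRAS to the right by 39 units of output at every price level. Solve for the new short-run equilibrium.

After both shocks: AD is y = 4029 − 6p and SRAS is y = 3730 + 7p.
Setting them equal: 299 = 13p, so p = 23.
y = 4029 − 6·23 = 3891.

p = 23, y = 3891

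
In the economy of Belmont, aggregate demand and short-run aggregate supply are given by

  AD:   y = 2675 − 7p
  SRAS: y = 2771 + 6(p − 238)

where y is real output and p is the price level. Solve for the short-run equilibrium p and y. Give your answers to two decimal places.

p = 102.46, y = 1957.77

Write SRAS as y = 2771 + 6p − 1428 = 1343 + 6p.
Set AD = SRAS: 2675 − 7p = 1343 + 6p, so 1332 = 13p and p = 102.46.
Substituting into AD, y = 2675 − 7p = 1957.77.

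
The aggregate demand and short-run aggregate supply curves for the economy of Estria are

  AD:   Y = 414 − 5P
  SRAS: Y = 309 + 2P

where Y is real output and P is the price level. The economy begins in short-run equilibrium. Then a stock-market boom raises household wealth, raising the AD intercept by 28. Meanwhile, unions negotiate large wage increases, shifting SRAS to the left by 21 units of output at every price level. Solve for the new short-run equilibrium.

P = 22, Y = 332

After both shocks: AD is Y = 442 − 5P and SRAS is Y = 288 + 2P.
Setting them equal: 154 = 7P, so P = 22.
Y = 442 − 5·22 = 332.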